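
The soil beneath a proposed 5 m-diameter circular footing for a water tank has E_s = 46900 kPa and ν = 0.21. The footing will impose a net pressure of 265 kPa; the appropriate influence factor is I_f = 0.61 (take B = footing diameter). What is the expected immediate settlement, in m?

S_e ≈ 0.0165 m

Immediate (elastic) settlement: S_e = q·B·(1−ν²)/E_s · I_f.
S_e = 265 × 5 × (1 − 0.21²) / 46900 × 0.61
    = 265 × 5 × 0.9559 / 46900 × 0.61
    = 0.01647 m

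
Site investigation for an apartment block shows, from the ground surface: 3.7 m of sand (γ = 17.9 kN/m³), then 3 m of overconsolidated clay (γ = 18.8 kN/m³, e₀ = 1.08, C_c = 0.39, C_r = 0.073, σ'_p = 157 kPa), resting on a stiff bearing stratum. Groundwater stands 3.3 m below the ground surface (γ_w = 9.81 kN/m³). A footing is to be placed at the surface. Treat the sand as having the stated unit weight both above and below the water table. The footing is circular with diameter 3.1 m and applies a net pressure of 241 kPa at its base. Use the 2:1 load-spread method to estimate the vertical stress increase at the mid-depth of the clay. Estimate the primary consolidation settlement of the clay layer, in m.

S_c ≈ 0.0168 m

Mid-depth of clay below the ground surface: z = 3.7 + 3/2 = 5.2 m.
Total vertical stress at mid-clay: σ_v = 17.9×3.7 + 18.8×1.5 = 94.43 kPa.
Pore pressure: u = 9.81×(5.2 − 3.3) = 18.639 kPa.
Initial effective stress: σ'_0 = σ_v − u = 94.43 − 18.639 = 75.791 kPa.
Stress increase at mid-clay by the 2:1 spreading method:
Δσ ≈ qD²/(D+z)² = 241×3.1²/(3.1+5.2)² = 33.619 kPa
Final effective stress: σ'_f = 75.791 + 33.619 = 109.41 kPa.
σ'_f = 109.41 ≤ σ'_p = 157 kPa, so the clay remains overconsolidated and only the recompression index applies:
S_c = C_r·H/(1+e₀)·log₁₀(σ'_f/σ'_0) = 0.073×3/2.08×log₁₀(109.41/75.791)
    = 0.10529 × 0.15944 = 0.01679 m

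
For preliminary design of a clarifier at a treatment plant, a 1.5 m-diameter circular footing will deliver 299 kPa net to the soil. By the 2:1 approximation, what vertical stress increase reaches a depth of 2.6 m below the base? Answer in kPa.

By the 2:1 method the load spreads at 1 horizontal : 2 vertical, so at depth z the loaded area has grown by z in each plan dimension:
Δσ ≈ qD²/(D+z)² = 299×1.5²/(1.5+2.6)² = 40.021 kPa

Δσ_z ≈ 40 kPa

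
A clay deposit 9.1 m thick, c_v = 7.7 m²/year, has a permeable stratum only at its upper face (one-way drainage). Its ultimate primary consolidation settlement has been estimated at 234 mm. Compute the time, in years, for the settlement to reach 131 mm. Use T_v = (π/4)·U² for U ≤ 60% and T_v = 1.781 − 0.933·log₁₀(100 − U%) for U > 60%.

t ≈ 2.65 years

Drainage path length: H_d = H = 9.1 m (single drainage).
U = S(t)/S_ult = 131/234 = 0.5598.
U ≤ 60%: T_v = (π/4)·U² = (π/4)×0.55983² = 0.24615.
t = T_v·H_d²/c_v = 0.24615×9.1²/7.7 = 2.647 years.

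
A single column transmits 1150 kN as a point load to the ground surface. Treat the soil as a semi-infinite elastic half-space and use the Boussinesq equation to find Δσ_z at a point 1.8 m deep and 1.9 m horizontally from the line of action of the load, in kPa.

Boussinesq vertical stress below a point load on an elastic half-space:
Δσ_z = 3P/(2πz²) · [1 + (r/z)²]^(−5/2)
r/z = 1.9/1.8 = 1.0556; [1+(r/z)²]^(−5/2) = 0.15386.
Δσ_z = 3×1150/(2π×1.8²) × 0.15386 = 169.47 × 0.15386 = 26.07 kPa

Δσ_z ≈ 26.1 kPa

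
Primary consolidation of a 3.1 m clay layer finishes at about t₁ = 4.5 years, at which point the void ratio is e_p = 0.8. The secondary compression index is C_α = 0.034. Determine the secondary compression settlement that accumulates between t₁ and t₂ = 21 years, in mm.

S_s ≈ 39.2 mm

Secondary compression: S_s = C_α·H/(1+e_p)·log₁₀(t₂/t₁)
S_s = 0.034×3.1/(1+0.8)×log₁₀(21/4.5)
    = 0.05856 × 0.669 = 0.03917 m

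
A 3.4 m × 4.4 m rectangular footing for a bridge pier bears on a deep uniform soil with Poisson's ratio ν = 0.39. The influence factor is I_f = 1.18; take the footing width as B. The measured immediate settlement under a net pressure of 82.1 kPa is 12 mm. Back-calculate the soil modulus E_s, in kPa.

S_e = q·B·(1−ν²)/E_s · I_f  ⇒  E_s = q·B·(1−ν²)·I_f / S_e.
E_s = 82.1 × 3.4 × 0.8479 × 1.18 / 0.012 = 23270 kPa

E_s ≈ 23300 kPa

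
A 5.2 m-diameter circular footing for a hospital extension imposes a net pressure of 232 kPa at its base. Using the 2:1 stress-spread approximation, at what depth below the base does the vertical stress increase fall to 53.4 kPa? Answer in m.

z ≈ 5.64 m

2:1 spreading — at depth z the loaded area has grown by z in each plan dimension:
qD²/(D+z)² = Δσ_z ⇒ z = D(√(q/Δσ_z) − 1) = 5.2×(√(232/53.4) − 1) = 5.639 m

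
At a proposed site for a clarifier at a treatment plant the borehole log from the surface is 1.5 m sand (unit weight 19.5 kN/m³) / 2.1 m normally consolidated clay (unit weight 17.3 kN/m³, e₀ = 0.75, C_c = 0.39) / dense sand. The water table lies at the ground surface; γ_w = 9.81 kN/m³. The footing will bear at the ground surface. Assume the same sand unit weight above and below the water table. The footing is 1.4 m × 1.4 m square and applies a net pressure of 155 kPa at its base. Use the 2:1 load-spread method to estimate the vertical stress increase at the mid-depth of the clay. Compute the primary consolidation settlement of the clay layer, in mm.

S_c ≈ 127 mm

Mid-depth of clay below the ground surface: z = 1.5 + 2.1/2 = 2.55 m.
Total vertical stress at mid-clay: σ_v = 19.5×1.5 + 17.3×1.05 = 47.415 kPa.
Pore pressure: u = 9.81×(2.55 − 0) = 25.015 kPa.
Initial effective stress: σ'_0 = σ_v − u = 47.415 − 25.015 = 22.4 kPa.
Stress increase at mid-clay by the 2:1 spreading method:
Δσ = qBL/((B+z)(L+z)) = 155×1.4×1.4/((1.4+2.55)(1.4+2.55)) = 19.471 kPa
Final effective stress: σ'_f = σ'_0 + Δσ = 22.4 + 19.471 = 41.871 kPa.
Normally consolidated clay, so the full stress increment lies on the virgin compression line:
S_c = C_c·H/(1+e₀)·log₁₀(σ'_f/σ'_0) = 0.39×2.1/(1+0.75)×log₁₀(41.871/22.4)
    = 0.468 × 0.27167 = 0.1271 m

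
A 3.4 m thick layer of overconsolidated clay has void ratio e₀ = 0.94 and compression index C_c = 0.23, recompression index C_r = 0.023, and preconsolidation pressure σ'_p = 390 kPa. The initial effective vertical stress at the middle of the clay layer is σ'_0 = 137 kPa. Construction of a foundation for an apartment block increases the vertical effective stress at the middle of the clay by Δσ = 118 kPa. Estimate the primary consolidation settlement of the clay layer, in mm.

Final effective stress: σ'_f = 137 + 118 = 255 kPa.
σ'_f = 255 ≤ σ'_p = 390 kPa, so the clay remains overconsolidated and only the recompression index applies:
S_c = C_r·H/(1+e₀)·log₁₀(σ'_f/σ'_0) = 0.023×3.4/1.94×log₁₀(255/137)
    = 0.04031 × 0.26982 = 0.01088 m

S_c ≈ 10.9 mm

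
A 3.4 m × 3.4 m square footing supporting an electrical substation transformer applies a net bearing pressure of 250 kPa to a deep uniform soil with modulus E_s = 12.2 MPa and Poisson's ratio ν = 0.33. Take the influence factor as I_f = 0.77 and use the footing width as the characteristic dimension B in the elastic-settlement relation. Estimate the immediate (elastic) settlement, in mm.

Immediate (elastic) settlement: S_e = q·B·(1−ν²)/E_s · I_f.
E_s = 12.2 MPa = 12200 kPa.
S_e = 250 × 3.4 × (1 − 0.33²) / 12200 × 0.77
    = 250 × 3.4 × 0.8911 / 12200 × 0.77
    = 0.04781 m = 47.81 mm

S_e ≈ 47.8 mm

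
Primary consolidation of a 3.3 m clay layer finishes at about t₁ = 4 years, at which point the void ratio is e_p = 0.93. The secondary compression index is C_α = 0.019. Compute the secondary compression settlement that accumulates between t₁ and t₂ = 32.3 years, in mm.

Secondary compression: S_s = C_α·H/(1+e_p)·log₁₀(t₂/t₁)
S_s = 0.019×3.3/(1+0.93)×log₁₀(32.3/4)
    = 0.03249 × 0.9071 = 0.02947 m

S_s ≈ 29.5 mm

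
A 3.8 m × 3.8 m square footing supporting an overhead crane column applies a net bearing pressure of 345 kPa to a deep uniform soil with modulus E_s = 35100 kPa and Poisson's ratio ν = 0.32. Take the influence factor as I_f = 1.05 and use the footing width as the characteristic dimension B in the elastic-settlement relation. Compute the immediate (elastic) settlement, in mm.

Immediate (elastic) settlement: S_e = q·B·(1−ν²)/E_s · I_f.
S_e = 345 × 3.8 × (1 − 0.32²) / 35100 × 1.05
    = 345 × 3.8 × 0.8976 / 35100 × 1.05
    = 0.0352 m = 35.2 mm

S_e ≈ 35.2 mm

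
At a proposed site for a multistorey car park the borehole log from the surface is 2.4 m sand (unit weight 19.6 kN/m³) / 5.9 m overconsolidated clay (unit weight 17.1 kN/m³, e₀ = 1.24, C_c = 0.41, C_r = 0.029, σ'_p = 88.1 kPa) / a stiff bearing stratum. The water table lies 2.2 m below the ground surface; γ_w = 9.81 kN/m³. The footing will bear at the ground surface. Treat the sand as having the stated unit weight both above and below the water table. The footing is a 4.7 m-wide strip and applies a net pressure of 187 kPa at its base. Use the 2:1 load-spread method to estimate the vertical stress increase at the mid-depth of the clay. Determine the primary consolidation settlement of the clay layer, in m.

Mid-depth of clay below the ground surface: z = 2.4 + 5.9/2 = 5.35 m.
Total vertical stress at mid-clay: σ_v = 19.6×2.4 + 17.1×2.95 = 97.485 kPa.
Pore pressure: u = 9.81×(5.35 − 2.2) = 30.902 kPa.
Initial effective stress: σ'_0 = σ_v − u = 97.485 − 30.902 = 66.583 kPa.
Stress increase at mid-clay by the 2:1 spreading method:
Δσ = qB/(B+z) = 187×4.7/(4.7+5.35) = 87.453 kPa
Final effective stress: σ'_f = 66.583 + 87.453 = 154.04 kPa.
σ'_f = 154.04 > σ'_p = 88.1 kPa, so the stress path crosses the preconsolidation pressure — recompression up to σ'_p, then virgin compression beyond:
S_c = H/(1+e₀)·[C_r·log₁₀(σ'_p/σ'_0) + C_c·log₁₀(σ'_f/σ'_p)]
    = 5.9/2.24 × [0.029×log₁₀(88.1/66.583) + 0.41×log₁₀(154.04/88.1)]
    = 2.6339 × [0.0035268 + 0.09949] = 0.2713 m

S_c ≈ 0.271 m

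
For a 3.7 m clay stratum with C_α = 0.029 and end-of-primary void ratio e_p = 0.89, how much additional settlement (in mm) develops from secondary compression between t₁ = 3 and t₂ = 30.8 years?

S_s ≈ 57.4 mm

Secondary compression: S_s = C_α·H/(1+e_p)·log₁₀(t₂/t₁)
S_s = 0.029×3.7/(1+0.89)×log₁₀(30.8/3)
    = 0.05677 × 1.011 = 0.05742 m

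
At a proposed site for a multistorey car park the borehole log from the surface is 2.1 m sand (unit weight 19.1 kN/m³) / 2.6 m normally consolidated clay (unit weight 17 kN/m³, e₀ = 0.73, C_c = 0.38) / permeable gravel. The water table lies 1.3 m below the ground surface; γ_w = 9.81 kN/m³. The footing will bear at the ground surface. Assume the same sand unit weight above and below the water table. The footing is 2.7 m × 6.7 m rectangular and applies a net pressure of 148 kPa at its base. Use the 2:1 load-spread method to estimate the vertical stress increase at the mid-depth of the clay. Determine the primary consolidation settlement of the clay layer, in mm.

Mid-depth of clay below the ground surface: z = 2.1 + 2.6/2 = 3.4 m.
Total vertical stress at mid-clay: σ_v = 19.1×2.1 + 17×1.3 = 62.21 kPa.
Pore pressure: u = 9.81×(3.4 − 1.3) = 20.601 kPa.
Initial effective stress: σ'_0 = σ_v − u = 62.21 − 20.601 = 41.609 kPa.
Stress increase at mid-clay by the 2:1 spreading method:
Δσ = qBL/((B+z)(L+z)) = 148×2.7×6.7/((2.7+3.4)(6.7+3.4)) = 43.456 kPa
Final effective stress: σ'_f = σ'_0 + Δσ = 41.609 + 43.456 = 85.065 kPa.
Normally consolidated clay, so the full stress increment lies on the virgin compression line:
S_c = C_c·H/(1+e₀)·log₁₀(σ'_f/σ'_0) = 0.38×2.6/(1+0.73)×log₁₀(85.065/41.609)
    = 0.5711 × 0.31056 = 0.1774 m

S_c ≈ 177 mm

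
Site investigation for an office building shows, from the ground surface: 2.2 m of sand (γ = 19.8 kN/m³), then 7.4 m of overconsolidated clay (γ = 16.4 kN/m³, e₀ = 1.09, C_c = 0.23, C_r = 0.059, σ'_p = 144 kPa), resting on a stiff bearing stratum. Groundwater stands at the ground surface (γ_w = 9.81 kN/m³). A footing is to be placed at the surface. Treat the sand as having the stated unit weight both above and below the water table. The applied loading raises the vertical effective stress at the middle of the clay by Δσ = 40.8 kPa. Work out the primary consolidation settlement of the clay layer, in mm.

S_c ≈ 57.3 mm

Mid-depth of clay below the ground surface: z = 2.2 + 7.4/2 = 5.9 m.
Total vertical stress at mid-clay: σ_v = 19.8×2.2 + 16.4×3.7 = 104.24 kPa.
Pore pressure: u = 9.81×(5.9 − 0) = 57.879 kPa.
Initial effective stress: σ'_0 = σ_v − u = 104.24 − 57.879 = 46.361 kPa.
Final effective stress: σ'_f = 46.361 + 40.8 = 87.161 kPa.
σ'_f = 87.161 ≤ σ'_p = 144 kPa, so the clay remains overconsolidated and only the recompression index applies:
S_c = C_r·H/(1+e₀)·log₁₀(σ'_f/σ'_0) = 0.059×7.4/2.09×log₁₀(87.161/46.361)
    = 0.2089 × 0.27417 = 0.05727 m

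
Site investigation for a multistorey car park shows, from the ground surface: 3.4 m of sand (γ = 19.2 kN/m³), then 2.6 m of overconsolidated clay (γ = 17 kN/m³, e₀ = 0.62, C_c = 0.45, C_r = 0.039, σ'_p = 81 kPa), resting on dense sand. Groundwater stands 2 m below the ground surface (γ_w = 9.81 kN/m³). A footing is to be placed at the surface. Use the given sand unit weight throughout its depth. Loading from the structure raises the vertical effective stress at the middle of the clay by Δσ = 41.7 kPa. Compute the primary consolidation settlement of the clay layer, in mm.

S_c ≈ 81.9 mm

Mid-depth of clay below the ground surface: z = 3.4 + 2.6/2 = 4.7 m.
Total vertical stress at mid-clay: σ_v = 19.2×3.4 + 17×1.3 = 87.38 kPa.
Pore pressure: u = 9.81×(4.7 − 2) = 26.487 kPa.
Initial effective stress: σ'_0 = σ_v − u = 87.38 − 26.487 = 60.893 kPa.
Final effective stress: σ'_f = 60.893 + 41.7 = 102.59 kPa.
σ'_f = 102.59 > σ'_p = 81 kPa, so the stress path crosses the preconsolidation pressure — recompression up to σ'_p, then virgin compression beyond:
S_c = H/(1+e₀)·[C_r·log₁₀(σ'_p/σ'_0) + C_c·log₁₀(σ'_f/σ'_p)]
    = 2.6/1.62 × [0.039×log₁₀(81/60.893) + 0.45×log₁₀(102.59/81)]
    = 1.6049 × [0.0048328 + 0.046179] = 0.08187 m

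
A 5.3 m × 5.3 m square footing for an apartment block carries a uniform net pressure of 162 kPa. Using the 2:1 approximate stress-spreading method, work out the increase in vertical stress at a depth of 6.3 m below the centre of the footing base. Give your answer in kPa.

Δσ_z ≈ 33.8 kPa

By the 2:1 method the load spreads at 1 horizontal : 2 vertical, so at depth z the loaded area has grown by z in each plan dimension:
Δσ = qBL/((B+z)(L+z)) = 162×5.3×5.3/((5.3+6.3)(5.3+6.3)) = 33.818 kPa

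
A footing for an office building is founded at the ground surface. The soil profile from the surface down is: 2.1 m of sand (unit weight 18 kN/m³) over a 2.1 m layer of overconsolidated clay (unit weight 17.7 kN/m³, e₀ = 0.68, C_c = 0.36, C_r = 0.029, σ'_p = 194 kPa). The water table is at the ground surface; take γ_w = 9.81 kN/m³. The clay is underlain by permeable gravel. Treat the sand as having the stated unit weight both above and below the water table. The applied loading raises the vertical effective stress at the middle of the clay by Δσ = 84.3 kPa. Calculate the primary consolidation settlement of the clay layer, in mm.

S_c ≈ 23 mm

Mid-depth of clay below the ground surface: z = 2.1 + 2.1/2 = 3.15 m.
Total vertical stress at mid-clay: σ_v = 18×2.1 + 17.7×1.05 = 56.385 kPa.
Pore pressure: u = 9.81×(3.15 − 0) = 30.902 kPa.
Initial effective stress: σ'_0 = σ_v − u = 56.385 − 30.902 = 25.483 kPa.
Final effective stress: σ'_f = 25.483 + 84.3 = 109.78 kPa.
σ'_f = 109.78 ≤ σ'_p = 194 kPa, so the clay remains overconsolidated and only the recompression index applies:
S_c = C_r·H/(1+e₀)·log₁₀(σ'_f/σ'_0) = 0.029×2.1/1.68×log₁₀(109.78/25.483)
    = 0.03625 × 0.63427 = 0.02299 m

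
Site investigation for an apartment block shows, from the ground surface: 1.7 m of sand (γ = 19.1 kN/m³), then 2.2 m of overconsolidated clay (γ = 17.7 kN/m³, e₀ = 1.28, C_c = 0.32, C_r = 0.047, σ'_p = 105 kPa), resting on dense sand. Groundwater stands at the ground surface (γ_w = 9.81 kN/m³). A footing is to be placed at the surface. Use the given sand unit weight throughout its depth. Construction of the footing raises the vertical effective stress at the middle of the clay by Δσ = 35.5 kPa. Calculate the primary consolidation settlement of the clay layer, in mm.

S_c ≈ 17.7 mm

Mid-depth of clay below the ground surface: z = 1.7 + 2.2/2 = 2.8 m.
Total vertical stress at mid-clay: σ_v = 19.1×1.7 + 17.7×1.1 = 51.94 kPa.
Pore pressure: u = 9.81×(2.8 − 0) = 27.468 kPa.
Initial effective stress: σ'_0 = σ_v − u = 51.94 − 27.468 = 24.472 kPa.
Final effective stress: σ'_f = 24.472 + 35.5 = 59.972 kPa.
σ'_f = 59.972 ≤ σ'_p = 105 kPa, so the clay remains overconsolidated and only the recompression index applies:
S_c = C_r·H/(1+e₀)·log₁₀(σ'_f/σ'_0) = 0.047×2.2/2.28×log₁₀(59.972/24.472)
    = 0.045351 × 0.38928 = 0.01765 m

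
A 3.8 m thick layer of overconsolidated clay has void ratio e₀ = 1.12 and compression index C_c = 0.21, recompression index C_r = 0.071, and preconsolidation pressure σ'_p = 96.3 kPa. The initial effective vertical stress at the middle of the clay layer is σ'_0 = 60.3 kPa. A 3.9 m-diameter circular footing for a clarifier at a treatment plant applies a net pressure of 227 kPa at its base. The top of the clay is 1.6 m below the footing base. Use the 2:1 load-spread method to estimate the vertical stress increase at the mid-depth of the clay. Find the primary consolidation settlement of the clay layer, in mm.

Mid-depth of clay below the footing base: z = 1.6 + 3.8/2 = 3.5 m.
Stress increase at mid-clay by the 2:1 spreading method:
Δσ ≈ qD²/(D+z)² = 227×3.9²/(3.9+3.5)² = 63.051 kPa
Final effective stress: σ'_f = 60.3 + 63.051 = 123.35 kPa.
σ'_f = 123.35 > σ'_p = 96.3 kPa, so the stress path crosses the preconsolidation pressure — recompression up to σ'_p, then virgin compression beyond:
S_c = H/(1+e₀)·[C_r·log₁₀(σ'_p/σ'_0) + C_c·log₁₀(σ'_f/σ'_p)]
    = 3.8/2.12 × [0.071×log₁₀(96.3/60.3) + 0.21×log₁₀(123.35/96.3)]
    = 1.7925 × [0.014435 + 0.022578] = 0.06635 m

S_c ≈ 66.3 mm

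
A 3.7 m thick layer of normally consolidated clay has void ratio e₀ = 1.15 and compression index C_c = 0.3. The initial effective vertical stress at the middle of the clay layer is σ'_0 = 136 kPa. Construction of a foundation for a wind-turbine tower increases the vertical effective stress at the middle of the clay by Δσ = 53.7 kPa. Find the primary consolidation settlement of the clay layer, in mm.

Final effective stress: σ'_f = σ'_0 + Δσ = 136 + 53.7 = 189.7 kPa.
Normally consolidated clay, so the full stress increment lies on the virgin compression line:
S_c = C_c·H/(1+e₀)·log₁₀(σ'_f/σ'_0) = 0.3×3.7/(1+1.15)×log₁₀(189.7/136)
    = 0.51628 × 0.14453 = 0.07462 m

S_c ≈ 74.6 mm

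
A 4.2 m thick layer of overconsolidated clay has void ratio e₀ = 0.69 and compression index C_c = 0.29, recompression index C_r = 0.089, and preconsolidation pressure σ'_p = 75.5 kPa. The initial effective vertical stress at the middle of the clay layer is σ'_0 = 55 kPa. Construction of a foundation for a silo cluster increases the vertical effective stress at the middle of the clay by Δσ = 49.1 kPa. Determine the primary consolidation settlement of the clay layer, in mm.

S_c ≈ 131 mm

Final effective stress: σ'_f = 55 + 49.1 = 104.1 kPa.
σ'_f = 104.1 > σ'_p = 75.5 kPa, so the stress path crosses the preconsolidation pressure — recompression up to σ'_p, then virgin compression beyond:
S_c = H/(1+e₀)·[C_r·log₁₀(σ'_p/σ'_0) + C_c·log₁₀(σ'_f/σ'_p)]
    = 4.2/1.69 × [0.089×log₁₀(75.5/55) + 0.29×log₁₀(104.1/75.5)]
    = 2.4852 × [0.012245 + 0.040456] = 0.131 m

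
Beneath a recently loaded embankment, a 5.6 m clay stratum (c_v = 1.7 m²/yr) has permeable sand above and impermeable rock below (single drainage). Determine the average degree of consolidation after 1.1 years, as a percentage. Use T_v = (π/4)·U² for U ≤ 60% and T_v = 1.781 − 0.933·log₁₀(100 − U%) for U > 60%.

Drainage path length: H_d = H = 5.6 m (single drainage).
T_v = c_v·t/H_d² = 1.7×1.1/5.6² = 0.05963.
T_v = 0.05963 corresponds to the U ≤ 60% branch:
U = √(4T_v/π) = 0.2755

U ≈ 27.6 %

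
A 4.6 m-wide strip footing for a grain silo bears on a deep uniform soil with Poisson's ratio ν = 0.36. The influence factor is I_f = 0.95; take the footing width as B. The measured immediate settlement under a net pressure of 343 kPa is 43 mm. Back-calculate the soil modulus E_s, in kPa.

S_e = q·B·(1−ν²)/E_s · I_f  ⇒  E_s = q·B·(1−ν²)·I_f / S_e.
E_s = 343 × 4.6 × 0.8704 × 0.95 / 0.043 = 30340 kPa

E_s ≈ 30300 kPa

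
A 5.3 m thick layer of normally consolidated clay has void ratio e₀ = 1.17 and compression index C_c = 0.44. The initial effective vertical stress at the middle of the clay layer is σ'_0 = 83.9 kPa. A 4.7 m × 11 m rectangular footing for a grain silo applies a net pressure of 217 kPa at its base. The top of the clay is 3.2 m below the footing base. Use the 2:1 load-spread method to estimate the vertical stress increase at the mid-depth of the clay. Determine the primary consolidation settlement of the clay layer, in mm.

Mid-depth of clay below the footing base: z = 3.2 + 5.3/2 = 5.85 m.
Stress increase at mid-clay by the 2:1 spreading method:
Δσ = qBL/((B+z)(L+z)) = 217×4.7×11/((4.7+5.85)(11+5.85)) = 63.11 kPa
Final effective stress: σ'_f = σ'_0 + Δσ = 83.9 + 63.11 = 147.01 kPa.
Normally consolidated clay, so the full stress increment lies on the virgin compression line:
S_c = C_c·H/(1+e₀)·log₁₀(σ'_f/σ'_0) = 0.44×5.3/(1+1.17)×log₁₀(147.01/83.9)
    = 1.0747 × 0.24358 = 0.2618 m

S_c ≈ 262 mm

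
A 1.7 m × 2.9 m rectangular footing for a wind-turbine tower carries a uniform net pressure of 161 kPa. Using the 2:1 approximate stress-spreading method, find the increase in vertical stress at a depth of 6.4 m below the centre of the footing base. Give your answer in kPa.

Δσ_z ≈ 10.5 kPa

By the 2:1 method the load spreads at 1 horizontal : 2 vertical, so at depth z the loaded area has grown by z in each plan dimension:
Δσ = qBL/((B+z)(L+z)) = 161×1.7×2.9/((1.7+6.4)(2.9+6.4)) = 10.537 kPa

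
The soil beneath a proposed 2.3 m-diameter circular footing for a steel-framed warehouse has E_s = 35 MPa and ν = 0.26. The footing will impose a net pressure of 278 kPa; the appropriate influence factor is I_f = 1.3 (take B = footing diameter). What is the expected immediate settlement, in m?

S_e ≈ 0.0221 m

Immediate (elastic) settlement: S_e = q·B·(1−ν²)/E_s · I_f.
E_s = 35 MPa = 35000 kPa.
S_e = 278 × 2.3 × (1 − 0.26²) / 35000 × 1.3
    = 278 × 2.3 × 0.9324 / 35000 × 1.3
    = 0.02214 m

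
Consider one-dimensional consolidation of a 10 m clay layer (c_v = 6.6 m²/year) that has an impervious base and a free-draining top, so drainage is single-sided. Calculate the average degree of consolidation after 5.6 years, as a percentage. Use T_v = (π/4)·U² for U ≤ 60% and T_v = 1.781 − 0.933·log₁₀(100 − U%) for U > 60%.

Drainage path length: H_d = H = 10 m (single drainage).
T_v = c_v·t/H_d² = 6.6×5.6/10² = 0.3696.
T_v = 0.3696 corresponds to the U > 60% branch:
U = 1 − 10^((1.781 − T_v)/0.933)/100 = 0.6743

U ≈ 67.4 %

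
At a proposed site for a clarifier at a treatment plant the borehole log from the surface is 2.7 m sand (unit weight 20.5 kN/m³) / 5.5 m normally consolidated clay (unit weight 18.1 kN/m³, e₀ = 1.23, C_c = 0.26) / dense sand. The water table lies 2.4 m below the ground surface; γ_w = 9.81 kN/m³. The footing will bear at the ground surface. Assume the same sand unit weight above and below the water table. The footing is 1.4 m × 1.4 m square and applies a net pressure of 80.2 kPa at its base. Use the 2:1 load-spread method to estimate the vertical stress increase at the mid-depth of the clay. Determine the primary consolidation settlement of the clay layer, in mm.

Mid-depth of clay below the ground surface: z = 2.7 + 5.5/2 = 5.45 m.
Total vertical stress at mid-clay: σ_v = 20.5×2.7 + 18.1×2.75 = 105.12 kPa.
Pore pressure: u = 9.81×(5.45 − 2.4) = 29.921 kPa.
Initial effective stress: σ'_0 = σ_v − u = 105.12 − 29.921 = 75.199 kPa.
Stress increase at mid-clay by the 2:1 spreading method:
Δσ = qBL/((B+z)(L+z)) = 80.2×1.4×1.4/((1.4+5.45)(1.4+5.45)) = 3.35 kPa
Final effective stress: σ'_f = σ'_0 + Δσ = 75.199 + 3.35 = 78.549 kPa.
Normally consolidated clay, so the full stress increment lies on the virgin compression line:
S_c = C_c·H/(1+e₀)·log₁₀(σ'_f/σ'_0) = 0.26×5.5/(1+1.23)×log₁₀(78.549/75.199)
    = 0.64126 × 0.018929 = 0.01214 m

S_c ≈ 12.1 mm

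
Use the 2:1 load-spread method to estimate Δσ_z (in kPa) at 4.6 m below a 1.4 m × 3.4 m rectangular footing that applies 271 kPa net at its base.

By the 2:1 method the load spreads at 1 horizontal : 2 vertical, so at depth z the loaded area has grown by z in each plan dimension:
Δσ = qBL/((B+z)(L+z)) = 271×1.4×3.4/((1.4+4.6)(3.4+4.6)) = 26.874 kPa

Δσ_z ≈ 26.9 kPa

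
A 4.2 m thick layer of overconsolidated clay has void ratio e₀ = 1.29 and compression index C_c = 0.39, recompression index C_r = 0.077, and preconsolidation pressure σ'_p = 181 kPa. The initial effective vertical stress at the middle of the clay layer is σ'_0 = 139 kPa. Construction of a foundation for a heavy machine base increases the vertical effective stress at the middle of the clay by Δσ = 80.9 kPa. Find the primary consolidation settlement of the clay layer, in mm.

S_c ≈ 76.7 mm

Final effective stress: σ'_f = 139 + 80.9 = 219.9 kPa.
σ'_f = 219.9 > σ'_p = 181 kPa, so the stress path crosses the preconsolidation pressure — recompression up to σ'_p, then virgin compression beyond:
S_c = H/(1+e₀)·[C_r·log₁₀(σ'_p/σ'_0) + C_c·log₁₀(σ'_f/σ'_p)]
    = 4.2/2.29 × [0.077×log₁₀(181/139) + 0.39×log₁₀(219.9/181)]
    = 1.8341 × [0.0088291 + 0.032973] = 0.07667 m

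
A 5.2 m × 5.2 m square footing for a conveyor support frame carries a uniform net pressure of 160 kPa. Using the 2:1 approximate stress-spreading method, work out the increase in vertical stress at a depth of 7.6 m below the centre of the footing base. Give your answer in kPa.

Δσ_z ≈ 26.4 kPa

By the 2:1 method the load spreads at 1 horizontal : 2 vertical, so at depth z the loaded area has grown by z in each plan dimension:
Δσ = qBL/((B+z)(L+z)) = 160×5.2×5.2/((5.2+7.6)(5.2+7.6)) = 26.406 kPa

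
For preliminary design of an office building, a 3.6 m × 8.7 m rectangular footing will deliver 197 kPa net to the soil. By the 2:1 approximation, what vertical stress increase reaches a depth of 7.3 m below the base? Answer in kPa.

Δσ_z ≈ 35.4 kPa

By the 2:1 method the load spreads at 1 horizontal : 2 vertical, so at depth z the loaded area has grown by z in each plan dimension:
Δσ = qBL/((B+z)(L+z)) = 197×3.6×8.7/((3.6+7.3)(8.7+7.3)) = 35.379 kPa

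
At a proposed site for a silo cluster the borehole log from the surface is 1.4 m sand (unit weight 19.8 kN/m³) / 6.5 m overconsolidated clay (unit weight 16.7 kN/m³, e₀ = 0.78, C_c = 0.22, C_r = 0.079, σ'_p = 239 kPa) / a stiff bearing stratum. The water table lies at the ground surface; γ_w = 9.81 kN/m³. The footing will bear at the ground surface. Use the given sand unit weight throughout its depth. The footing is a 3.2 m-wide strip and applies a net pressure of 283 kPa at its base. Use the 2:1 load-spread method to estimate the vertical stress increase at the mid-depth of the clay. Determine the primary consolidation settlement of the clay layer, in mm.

Mid-depth of clay below the ground surface: z = 1.4 + 6.5/2 = 4.65 m.
Total vertical stress at mid-clay: σ_v = 19.8×1.4 + 16.7×3.25 = 81.995 kPa.
Pore pressure: u = 9.81×(4.65 − 0) = 45.617 kPa.
Initial effective stress: σ'_0 = σ_v − u = 81.995 − 45.617 = 36.378 kPa.
Stress increase at mid-clay by the 2:1 spreading method:
Δσ = qB/(B+z) = 283×3.2/(3.2+4.65) = 115.36 kPa
Final effective stress: σ'_f = 36.378 + 115.36 = 151.74 kPa.
σ'_f = 151.74 ≤ σ'_p = 239 kPa, so the clay remains overconsolidated and only the recompression index applies:
S_c = C_r·H/(1+e₀)·log₁₀(σ'_f/σ'_0) = 0.079×6.5/1.78×log₁₀(151.74/36.378)
    = 0.28848 × 0.62026 = 0.1789 m

S_c ≈ 179 mm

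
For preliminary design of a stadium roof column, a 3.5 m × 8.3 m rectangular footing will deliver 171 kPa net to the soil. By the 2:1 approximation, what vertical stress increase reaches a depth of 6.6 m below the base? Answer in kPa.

Δσ_z ≈ 33 kPa

By the 2:1 method the load spreads at 1 horizontal : 2 vertical, so at depth z the loaded area has grown by z in each plan dimension:
Δσ = qBL/((B+z)(L+z)) = 171×3.5×8.3/((3.5+6.6)(8.3+6.6)) = 33.009 kPa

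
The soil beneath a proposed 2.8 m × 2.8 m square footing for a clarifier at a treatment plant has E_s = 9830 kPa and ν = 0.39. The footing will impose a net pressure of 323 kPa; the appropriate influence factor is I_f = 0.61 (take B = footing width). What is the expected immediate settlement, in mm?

Immediate (elastic) settlement: S_e = q·B·(1−ν²)/E_s · I_f.
S_e = 323 × 2.8 × (1 − 0.39²) / 9830 × 0.61
    = 323 × 2.8 × 0.8479 / 9830 × 0.61
    = 0.04759 m = 47.59 mm

S_e ≈ 47.6 mm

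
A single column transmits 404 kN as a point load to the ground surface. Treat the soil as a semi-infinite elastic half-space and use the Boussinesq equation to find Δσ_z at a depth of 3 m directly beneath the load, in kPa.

Boussinesq vertical stress below a point load on an elastic half-space:
Δσ_z = 3P/(2πz²) · [1 + (r/z)²]^(−5/2)
r/z = 0/3 = 0; [1+(r/z)²]^(−5/2) = 1.
Δσ_z = 3×404/(2π×3²) × 1 = 21.433 × 1 = 21.43 kPa

Δσ_z ≈ 21.4 kPa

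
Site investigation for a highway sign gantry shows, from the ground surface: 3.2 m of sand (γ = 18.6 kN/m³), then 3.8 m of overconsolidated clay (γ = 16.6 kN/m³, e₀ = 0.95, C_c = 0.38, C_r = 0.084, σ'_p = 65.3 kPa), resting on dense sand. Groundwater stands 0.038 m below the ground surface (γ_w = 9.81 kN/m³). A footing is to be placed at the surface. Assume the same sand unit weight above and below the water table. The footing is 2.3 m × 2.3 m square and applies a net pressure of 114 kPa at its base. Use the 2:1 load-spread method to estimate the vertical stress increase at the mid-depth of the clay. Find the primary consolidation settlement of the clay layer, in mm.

S_c ≈ 16.8 mm

Mid-depth of clay below the ground surface: z = 3.2 + 3.8/2 = 5.1 m.
Total vertical stress at mid-clay: σ_v = 18.6×3.2 + 16.6×1.9 = 91.06 kPa.
Pore pressure: u = 9.81×(5.1 − 0.038) = 49.658 kPa.
Initial effective stress: σ'_0 = σ_v − u = 91.06 − 49.658 = 41.402 kPa.
Stress increase at mid-clay by the 2:1 spreading method:
Δσ = qBL/((B+z)(L+z)) = 114×2.3×2.3/((2.3+5.1)(2.3+5.1)) = 11.013 kPa
Final effective stress: σ'_f = 41.402 + 11.013 = 52.415 kPa.
σ'_f = 52.415 ≤ σ'_p = 65.3 kPa, so the clay remains overconsolidated and only the recompression index applies:
S_c = C_r·H/(1+e₀)·log₁₀(σ'_f/σ'_0) = 0.084×3.8/1.95×log₁₀(52.415/41.402)
    = 0.16369 × 0.10243 = 0.01677 m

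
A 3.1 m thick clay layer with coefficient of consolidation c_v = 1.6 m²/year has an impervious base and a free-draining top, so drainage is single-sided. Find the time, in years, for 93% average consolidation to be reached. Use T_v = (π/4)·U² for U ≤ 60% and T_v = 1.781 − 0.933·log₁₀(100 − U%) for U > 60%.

Drainage path length: H_d = H = 3.1 m (single drainage).
U > 60%: T_v = 1.781 − 0.933·log₁₀(100 − 93) = 0.99252.
t = T_v·H_d²/c_v = 0.99252×3.1²/1.6 = 5.961 years.

t ≈ 5.96 years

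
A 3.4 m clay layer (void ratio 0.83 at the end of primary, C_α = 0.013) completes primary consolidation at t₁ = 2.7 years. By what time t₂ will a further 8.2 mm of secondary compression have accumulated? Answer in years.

S_s = C_α·H/(1+e_p)·log₁₀(t₂/t₁) ⇒ log₁₀(t₂/t₁) = S_s·(1+e_p)/(C_α·H).
log₁₀(t₂/t₁) = 0.0082 × (1+0.83) / (0.013×3.4) = 0.3395
t₂ = t₁ × 10^0.3395 = 2.7 × 2.185 = 5.9 years

t₂ ≈ 5.9 years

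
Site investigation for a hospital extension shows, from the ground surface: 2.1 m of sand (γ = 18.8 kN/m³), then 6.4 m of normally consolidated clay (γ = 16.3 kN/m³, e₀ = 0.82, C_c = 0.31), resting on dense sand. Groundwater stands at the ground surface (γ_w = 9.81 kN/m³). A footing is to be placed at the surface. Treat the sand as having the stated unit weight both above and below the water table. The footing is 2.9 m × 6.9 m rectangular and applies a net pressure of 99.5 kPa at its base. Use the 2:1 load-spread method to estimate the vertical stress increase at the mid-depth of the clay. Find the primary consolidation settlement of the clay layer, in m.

Mid-depth of clay below the ground surface: z = 2.1 + 6.4/2 = 5.3 m.
Total vertical stress at mid-clay: σ_v = 18.8×2.1 + 16.3×3.2 = 91.64 kPa.
Pore pressure: u = 9.81×(5.3 − 0) = 51.993 kPa.
Initial effective stress: σ'_0 = σ_v − u = 91.64 − 51.993 = 39.647 kPa.
Stress increase at mid-clay by the 2:1 spreading method:
Δσ = qBL/((B+z)(L+z)) = 99.5×2.9×6.9/((2.9+5.3)(6.9+5.3)) = 19.902 kPa
Final effective stress: σ'_f = σ'_0 + Δσ = 39.647 + 19.902 = 59.549 kPa.
Normally consolidated clay, so the full stress increment lies on the virgin compression line:
S_c = C_c·H/(1+e₀)·log₁₀(σ'_f/σ'_0) = 0.31×6.4/(1+0.82)×log₁₀(59.549/39.647)
    = 1.0901 × 0.17666 = 0.1926 m

S_c ≈ 0.193 m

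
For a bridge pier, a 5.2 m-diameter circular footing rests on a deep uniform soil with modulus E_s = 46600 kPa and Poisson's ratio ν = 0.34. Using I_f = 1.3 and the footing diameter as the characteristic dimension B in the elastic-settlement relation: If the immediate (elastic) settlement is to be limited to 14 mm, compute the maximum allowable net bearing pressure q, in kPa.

S_e = q·B·(1−ν²)/E_s · I_f  ⇒  q = S_e·E_s / (B·(1−ν²)·I_f).
q = 0.014 × 46600 / (5.2 × 0.8844 × 1.3) = 109.1 kPa

q ≈ 109 kPa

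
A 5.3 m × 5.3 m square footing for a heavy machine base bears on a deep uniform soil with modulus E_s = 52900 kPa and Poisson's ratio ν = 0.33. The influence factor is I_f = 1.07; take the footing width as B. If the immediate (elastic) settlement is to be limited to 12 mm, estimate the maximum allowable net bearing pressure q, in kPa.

q ≈ 126 kPa

S_e = q·B·(1−ν²)/E_s · I_f  ⇒  q = S_e·E_s / (B·(1−ν²)·I_f).
q = 0.012 × 52900 / (5.3 × 0.8911 × 1.07) = 125.6 kPa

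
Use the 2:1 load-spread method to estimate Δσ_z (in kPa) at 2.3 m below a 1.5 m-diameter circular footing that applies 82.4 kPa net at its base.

By the 2:1 method the load spreads at 1 horizontal : 2 vertical, so at depth z the loaded area has grown by z in each plan dimension:
Δσ ≈ qD²/(D+z)² = 82.4×1.5²/(1.5+2.3)² = 12.839 kPa

Δσ_z ≈ 12.8 kPa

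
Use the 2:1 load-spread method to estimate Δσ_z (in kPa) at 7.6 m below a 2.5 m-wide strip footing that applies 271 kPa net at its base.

By the 2:1 method the load spreads at 1 horizontal : 2 vertical, so at depth z the loaded area has grown by z in each plan dimension:
Δσ = qB/(B+z) = 271×2.5/(2.5+7.6) = 67.079 kPa

Δσ_z ≈ 67.1 kPa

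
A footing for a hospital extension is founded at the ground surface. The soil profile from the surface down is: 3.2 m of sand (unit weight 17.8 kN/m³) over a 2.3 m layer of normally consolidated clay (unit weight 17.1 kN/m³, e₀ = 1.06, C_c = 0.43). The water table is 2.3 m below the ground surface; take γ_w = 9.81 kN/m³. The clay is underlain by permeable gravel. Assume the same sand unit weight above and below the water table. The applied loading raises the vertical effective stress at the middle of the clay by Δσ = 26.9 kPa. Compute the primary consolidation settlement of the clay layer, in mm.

Mid-depth of clay below the ground surface: z = 3.2 + 2.3/2 = 4.35 m.
Total vertical stress at mid-clay: σ_v = 17.8×3.2 + 17.1×1.15 = 76.625 kPa.
Pore pressure: u = 9.81×(4.35 − 2.3) = 20.11 kPa.
Initial effective stress: σ'_0 = σ_v − u = 76.625 − 20.11 = 56.515 kPa.
Final effective stress: σ'_f = σ'_0 + Δσ = 56.515 + 26.9 = 83.415 kPa.
Normally consolidated clay, so the full stress increment lies on the virgin compression line:
S_c = C_c·H/(1+e₀)·log₁₀(σ'_f/σ'_0) = 0.43×2.3/(1+1.06)×log₁₀(83.415/56.515)
    = 0.4801 × 0.16908 = 0.08118 m

S_c ≈ 81.2 mm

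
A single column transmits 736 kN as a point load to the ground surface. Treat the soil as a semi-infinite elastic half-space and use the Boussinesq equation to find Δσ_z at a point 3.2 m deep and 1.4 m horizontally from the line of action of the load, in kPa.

Boussinesq vertical stress below a point load on an elastic half-space:
Δσ_z = 3P/(2πz²) · [1 + (r/z)²]^(−5/2)
r/z = 1.4/3.2 = 0.4375; [1+(r/z)²]^(−5/2) = 0.64543.
Δσ_z = 3×736/(2π×3.2²) × 0.64543 = 34.318 × 0.64543 = 22.15 kPa

Δσ_z ≈ 22.1 kPa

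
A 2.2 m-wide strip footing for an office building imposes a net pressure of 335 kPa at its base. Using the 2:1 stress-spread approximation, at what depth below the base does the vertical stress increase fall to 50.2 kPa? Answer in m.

z ≈ 12.5 m

2:1 spreading — at depth z the loaded area has grown by z in each plan dimension:
qB/(B+z) = Δσ_z ⇒ z = qB/Δσ_z − B = 335×2.2/50.2 − 2.2 = 12.48 m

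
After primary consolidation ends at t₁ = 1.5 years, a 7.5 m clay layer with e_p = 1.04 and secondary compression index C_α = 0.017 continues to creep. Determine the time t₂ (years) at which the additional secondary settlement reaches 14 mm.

S_s = C_α·H/(1+e_p)·log₁₀(t₂/t₁) ⇒ log₁₀(t₂/t₁) = S_s·(1+e_p)/(C_α·H).
log₁₀(t₂/t₁) = 0.014 × (1+1.04) / (0.017×7.5) = 0.224
t₂ = t₁ × 10^0.224 = 1.5 × 1.675 = 2.512 years

t₂ ≈ 2.51 years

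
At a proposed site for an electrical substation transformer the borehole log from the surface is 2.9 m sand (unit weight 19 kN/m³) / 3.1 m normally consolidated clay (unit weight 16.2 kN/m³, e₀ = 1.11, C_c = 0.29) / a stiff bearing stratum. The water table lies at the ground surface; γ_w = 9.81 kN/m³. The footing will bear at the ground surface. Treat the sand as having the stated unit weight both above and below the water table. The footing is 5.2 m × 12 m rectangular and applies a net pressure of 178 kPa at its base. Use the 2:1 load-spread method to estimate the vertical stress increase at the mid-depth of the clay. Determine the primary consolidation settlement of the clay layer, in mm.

Mid-depth of clay below the ground surface: z = 2.9 + 3.1/2 = 4.45 m.
Total vertical stress at mid-clay: σ_v = 19×2.9 + 16.2×1.55 = 80.21 kPa.
Pore pressure: u = 9.81×(4.45 − 0) = 43.655 kPa.
Initial effective stress: σ'_0 = σ_v − u = 80.21 − 43.655 = 36.555 kPa.
Stress increase at mid-clay by the 2:1 spreading method:
Δσ = qBL/((B+z)(L+z)) = 178×5.2×12/((5.2+4.45)(12+4.45)) = 69.97 kPa
Final effective stress: σ'_f = σ'_0 + Δσ = 36.555 + 69.97 = 106.53 kPa.
Normally consolidated clay, so the full stress increment lies on the virgin compression line:
S_c = C_c·H/(1+e₀)·log₁₀(σ'_f/σ'_0) = 0.29×3.1/(1+1.11)×log₁₀(106.53/36.555)
    = 0.42607 × 0.46453 = 0.1979 m

S_c ≈ 198 mm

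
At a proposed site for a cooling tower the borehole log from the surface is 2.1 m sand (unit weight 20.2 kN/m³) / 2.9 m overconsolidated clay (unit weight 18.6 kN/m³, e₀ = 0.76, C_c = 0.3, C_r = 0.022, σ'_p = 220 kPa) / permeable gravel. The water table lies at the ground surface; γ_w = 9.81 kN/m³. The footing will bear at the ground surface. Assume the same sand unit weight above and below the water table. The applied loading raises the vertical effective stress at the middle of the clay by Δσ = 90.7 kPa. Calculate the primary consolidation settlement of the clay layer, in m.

Mid-depth of clay below the ground surface: z = 2.1 + 2.9/2 = 3.55 m.
Total vertical stress at mid-clay: σ_v = 20.2×2.1 + 18.6×1.45 = 69.39 kPa.
Pore pressure: u = 9.81×(3.55 − 0) = 34.825 kPa.
Initial effective stress: σ'_0 = σ_v − u = 69.39 − 34.825 = 34.565 kPa.
Final effective stress: σ'_f = 34.565 + 90.7 = 125.27 kPa.
σ'_f = 125.27 ≤ σ'_p = 220 kPa, so the clay remains overconsolidated and only the recompression index applies:
S_c = C_r·H/(1+e₀)·log₁₀(σ'_f/σ'_0) = 0.022×2.9/1.76×log₁₀(125.27/34.565)
    = 0.036249 × 0.55921 = 0.02027 m

S_c ≈ 0.0203 m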